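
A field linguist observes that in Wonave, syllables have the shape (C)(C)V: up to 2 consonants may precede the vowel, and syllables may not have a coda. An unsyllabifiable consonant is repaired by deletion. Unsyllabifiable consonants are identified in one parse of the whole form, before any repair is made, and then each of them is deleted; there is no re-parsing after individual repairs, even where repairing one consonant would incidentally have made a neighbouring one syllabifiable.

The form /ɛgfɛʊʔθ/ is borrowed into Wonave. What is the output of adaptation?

ɛgfɛʊ

The consonants /ʔ/, /θ/ cannot be parsed into a legal (C)(C)V syllable (no codas are permitted; onsets may contain at most 2 consonants).
Each unlicensed consonant is deleted: /ʔ/, /θ/.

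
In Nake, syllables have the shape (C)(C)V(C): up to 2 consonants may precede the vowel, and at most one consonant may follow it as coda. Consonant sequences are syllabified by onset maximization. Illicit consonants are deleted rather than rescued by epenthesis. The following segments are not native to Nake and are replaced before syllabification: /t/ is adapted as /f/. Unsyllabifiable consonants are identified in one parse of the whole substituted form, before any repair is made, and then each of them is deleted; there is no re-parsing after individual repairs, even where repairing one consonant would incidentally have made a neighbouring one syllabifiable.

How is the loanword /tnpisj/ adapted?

npis

Substitution: /t/ → /f/, giving /fnpisj/.
The consonants /f/, /j/ cannot be parsed into a legal (C)(C)V(C) syllable (at most one coda consonant is licensed; onsets may contain at most 2 consonants).
Each unlicensed consonant is deleted: /f/, /j/.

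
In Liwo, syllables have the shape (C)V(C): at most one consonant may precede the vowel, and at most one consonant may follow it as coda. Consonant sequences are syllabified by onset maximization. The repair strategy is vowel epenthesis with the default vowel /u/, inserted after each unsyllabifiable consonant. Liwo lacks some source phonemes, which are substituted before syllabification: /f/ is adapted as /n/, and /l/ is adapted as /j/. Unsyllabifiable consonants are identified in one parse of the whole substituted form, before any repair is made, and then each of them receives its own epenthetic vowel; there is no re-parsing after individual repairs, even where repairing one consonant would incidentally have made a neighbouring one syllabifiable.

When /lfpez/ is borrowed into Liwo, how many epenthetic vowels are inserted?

2

After substitution the input is /jnpez/.
The unsyllabifiable consonants are /j/, /n/; each receives one epenthetic vowel.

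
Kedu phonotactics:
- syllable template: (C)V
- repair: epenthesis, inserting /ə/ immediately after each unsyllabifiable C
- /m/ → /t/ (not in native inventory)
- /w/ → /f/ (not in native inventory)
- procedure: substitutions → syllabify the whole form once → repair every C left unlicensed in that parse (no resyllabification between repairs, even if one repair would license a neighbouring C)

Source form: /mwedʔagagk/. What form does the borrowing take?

təfedəʔagagəkə

Substitution: /m/ → /t/, /w/ → /f/, giving /tfedʔagagk/.
Under (C)V, the unsyllabifiable consonants are /t/, /d/, /g/, /k/ (no codas are permitted; onsets are limited to one consonant).
Inserting the epenthetic vowel yields /t/ → /tə/, /d/ → /də/, /g/ → /gə/, /k/ → /kə/.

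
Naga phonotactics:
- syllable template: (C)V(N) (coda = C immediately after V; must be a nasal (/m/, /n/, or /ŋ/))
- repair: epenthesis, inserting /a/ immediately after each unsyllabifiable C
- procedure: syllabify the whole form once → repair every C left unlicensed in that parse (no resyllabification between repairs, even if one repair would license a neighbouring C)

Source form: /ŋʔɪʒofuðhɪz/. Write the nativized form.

Syllabifying with onset maximization leaves /ŋ/, /ð/, /z/ stranded (only a nasal (/m/, /n/, or /ŋ/) is licensed in coda position; onsets are limited to one consonant).
Inserting the epenthetic vowel yields /ŋ/ → /ŋa/, /ð/ → /ða/, /z/ → /za/.

ŋaʔɪʒofuðahɪza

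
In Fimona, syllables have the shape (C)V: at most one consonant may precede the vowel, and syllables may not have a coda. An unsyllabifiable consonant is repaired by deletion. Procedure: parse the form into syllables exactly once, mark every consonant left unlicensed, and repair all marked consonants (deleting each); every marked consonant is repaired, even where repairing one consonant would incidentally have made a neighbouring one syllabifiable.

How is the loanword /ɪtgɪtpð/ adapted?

Under (C)V, the unsyllabifiable consonants are /t/, /t/, /p/, /ð/ (no codas are permitted; onsets are limited to one consonant).
Each unlicensed consonant is deleted: /t/, /t/, /p/, /ð/.

ɪgɪ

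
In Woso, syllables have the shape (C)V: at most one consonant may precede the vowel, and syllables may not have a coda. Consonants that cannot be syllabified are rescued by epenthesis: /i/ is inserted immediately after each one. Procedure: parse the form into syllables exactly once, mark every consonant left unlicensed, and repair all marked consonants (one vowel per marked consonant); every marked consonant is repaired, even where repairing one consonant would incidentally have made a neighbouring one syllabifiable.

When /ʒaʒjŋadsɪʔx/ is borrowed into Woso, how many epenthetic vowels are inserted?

5

The unsyllabifiable consonants are /ʒ/, /j/, /d/, /ʔ/, /x/; each receives one epenthetic vowel.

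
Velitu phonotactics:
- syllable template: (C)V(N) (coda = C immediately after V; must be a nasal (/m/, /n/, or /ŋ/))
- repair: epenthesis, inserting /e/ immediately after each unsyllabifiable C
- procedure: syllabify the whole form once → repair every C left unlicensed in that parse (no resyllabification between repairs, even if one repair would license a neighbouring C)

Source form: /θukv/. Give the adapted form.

θukeve

Syllabifying with onset maximization leaves /k/, /v/ stranded (only a nasal (/m/, /n/, or /ŋ/) is licensed in coda position; onsets are limited to one consonant).
Epenthesis after each stranded consonant: /k/ → /ke/, /v/ → /ve/.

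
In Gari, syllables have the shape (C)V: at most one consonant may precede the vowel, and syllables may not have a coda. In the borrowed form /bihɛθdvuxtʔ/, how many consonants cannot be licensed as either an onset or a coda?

Under (C)V, the unsyllabifiable consonants are /θ/, /d/, /x/, /t/, /ʔ/ (no codas are permitted; onsets are limited to one consonant).

5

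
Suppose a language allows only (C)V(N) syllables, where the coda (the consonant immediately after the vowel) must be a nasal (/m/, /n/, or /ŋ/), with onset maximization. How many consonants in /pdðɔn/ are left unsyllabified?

2

Syllabifying with onset maximization leaves /p/, /d/ stranded (only a nasal (/m/, /n/, or /ŋ/) is licensed in coda position; onsets are limited to one consonant).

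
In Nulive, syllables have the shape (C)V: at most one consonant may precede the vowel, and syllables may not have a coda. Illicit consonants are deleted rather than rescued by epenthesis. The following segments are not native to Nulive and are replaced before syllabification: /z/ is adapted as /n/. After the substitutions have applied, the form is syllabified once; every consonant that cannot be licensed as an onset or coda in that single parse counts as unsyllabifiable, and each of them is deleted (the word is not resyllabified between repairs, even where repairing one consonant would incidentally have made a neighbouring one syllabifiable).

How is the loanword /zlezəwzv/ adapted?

Substitution: /z/ → /n/, giving /nlenəwnv/.
Syllabifying with onset maximization leaves /n/, /w/, /n/, /v/ stranded (no codas are permitted; onsets are limited to one consonant).
Deletion applies to /n/, /w/, /n/, /v/.

lenə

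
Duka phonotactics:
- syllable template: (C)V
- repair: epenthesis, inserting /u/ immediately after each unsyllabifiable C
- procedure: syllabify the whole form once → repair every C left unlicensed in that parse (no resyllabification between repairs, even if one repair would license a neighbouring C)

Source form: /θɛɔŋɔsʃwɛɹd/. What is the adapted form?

The consonants /s/, /ʃ/, /ɹ/, /d/ cannot be parsed into a legal (C)V syllable (no codas are permitted; onsets are limited to one consonant).
Inserting the epenthetic vowel yields /s/ → /su/, /ʃ/ → /ʃu/, /ɹ/ → /ɹu/, /d/ → /du/.

θɛɔŋɔsuʃuwɛɹudu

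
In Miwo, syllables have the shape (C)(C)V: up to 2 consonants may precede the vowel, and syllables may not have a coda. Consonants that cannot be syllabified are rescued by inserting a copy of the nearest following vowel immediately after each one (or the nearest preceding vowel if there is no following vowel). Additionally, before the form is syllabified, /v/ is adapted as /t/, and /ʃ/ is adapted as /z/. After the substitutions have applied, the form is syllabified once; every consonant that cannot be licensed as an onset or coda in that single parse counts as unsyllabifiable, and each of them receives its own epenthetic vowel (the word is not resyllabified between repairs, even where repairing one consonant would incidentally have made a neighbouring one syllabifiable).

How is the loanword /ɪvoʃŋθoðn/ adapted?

Substitution: /v/ → /t/, /ʃ/ → /z/, giving /ɪtozŋθoðn/.
Under (C)(C)V, the unsyllabifiable consonants are /z/, /ð/, /n/ (no codas are permitted; onsets may contain at most 2 consonants).
Epenthesis after each stranded consonant: /z/ → /zo/, /ð/ → /ðo/, /n/ → /no/.

ɪtozoŋθoðono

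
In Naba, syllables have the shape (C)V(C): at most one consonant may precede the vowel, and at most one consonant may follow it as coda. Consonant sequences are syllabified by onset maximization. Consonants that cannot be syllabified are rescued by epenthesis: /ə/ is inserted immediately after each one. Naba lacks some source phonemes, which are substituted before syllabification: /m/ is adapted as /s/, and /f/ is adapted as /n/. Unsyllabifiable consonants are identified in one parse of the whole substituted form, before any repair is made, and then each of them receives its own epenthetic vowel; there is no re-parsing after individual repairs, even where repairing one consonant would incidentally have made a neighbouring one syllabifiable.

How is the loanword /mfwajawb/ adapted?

Substitution: /m/ → /s/, /f/ → /n/, giving /snwajawb/.
The consonants /s/, /n/, /b/ cannot be parsed into a legal (C)V(C) syllable (at most one coda consonant is licensed; onsets are limited to one consonant).
Inserting the epenthetic vowel yields /s/ → /sə/, /n/ → /nə/, /b/ → /bə/.

sənəwajawbə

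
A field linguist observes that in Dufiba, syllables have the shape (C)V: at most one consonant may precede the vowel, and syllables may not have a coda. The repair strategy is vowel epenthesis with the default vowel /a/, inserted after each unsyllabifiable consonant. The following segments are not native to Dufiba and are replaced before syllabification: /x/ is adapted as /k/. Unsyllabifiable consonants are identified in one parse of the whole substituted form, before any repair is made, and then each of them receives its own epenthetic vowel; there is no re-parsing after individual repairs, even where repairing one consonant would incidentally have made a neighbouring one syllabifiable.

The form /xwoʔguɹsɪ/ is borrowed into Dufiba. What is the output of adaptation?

kawoʔaguɹasɪ

Substitution: /x/ → /k/, giving /kwoʔguɹsɪ/.
Under (C)V, the unsyllabifiable consonants are /k/, /ʔ/, /ɹ/ (no codas are permitted; onsets are limited to one consonant).
Epenthesis after each stranded consonant: /k/ → /ka/, /ʔ/ → /ʔa/, /ɹ/ → /ɹa/.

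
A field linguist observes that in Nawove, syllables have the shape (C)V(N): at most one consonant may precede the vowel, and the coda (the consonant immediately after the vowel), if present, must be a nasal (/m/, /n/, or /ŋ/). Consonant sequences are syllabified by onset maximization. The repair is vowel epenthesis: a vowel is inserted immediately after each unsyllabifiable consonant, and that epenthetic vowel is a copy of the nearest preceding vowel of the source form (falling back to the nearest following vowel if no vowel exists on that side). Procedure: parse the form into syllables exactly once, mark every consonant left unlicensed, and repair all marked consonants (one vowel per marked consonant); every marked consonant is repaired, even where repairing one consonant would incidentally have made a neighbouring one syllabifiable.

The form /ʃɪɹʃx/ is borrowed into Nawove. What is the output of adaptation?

ʃɪɹɪʃɪxɪ

Syllabifying with onset maximization leaves /ɹ/, /ʃ/, /x/ stranded (only a nasal (/m/, /n/, or /ŋ/) is licensed in coda position; onsets are limited to one consonant).
Epenthesis after each stranded consonant: /ɹ/ → /ɹɪ/, /ʃ/ → /ʃɪ/, /x/ → /xɪ/.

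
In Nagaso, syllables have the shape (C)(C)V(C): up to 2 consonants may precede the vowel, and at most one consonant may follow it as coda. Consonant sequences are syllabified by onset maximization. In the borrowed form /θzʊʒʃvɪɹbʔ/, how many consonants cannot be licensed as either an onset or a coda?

Under (C)(C)V(C), the unsyllabifiable consonants are /b/, /ʔ/ (at most one coda consonant is licensed; onsets may contain at most 2 consonants).

2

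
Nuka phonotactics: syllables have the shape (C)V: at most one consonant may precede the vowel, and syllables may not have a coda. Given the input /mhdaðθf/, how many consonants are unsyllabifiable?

5

Under (C)V, the unsyllabifiable consonants are /m/, /h/, /ð/, /θ/, /f/ (no codas are permitted; onsets are limited to one consonant).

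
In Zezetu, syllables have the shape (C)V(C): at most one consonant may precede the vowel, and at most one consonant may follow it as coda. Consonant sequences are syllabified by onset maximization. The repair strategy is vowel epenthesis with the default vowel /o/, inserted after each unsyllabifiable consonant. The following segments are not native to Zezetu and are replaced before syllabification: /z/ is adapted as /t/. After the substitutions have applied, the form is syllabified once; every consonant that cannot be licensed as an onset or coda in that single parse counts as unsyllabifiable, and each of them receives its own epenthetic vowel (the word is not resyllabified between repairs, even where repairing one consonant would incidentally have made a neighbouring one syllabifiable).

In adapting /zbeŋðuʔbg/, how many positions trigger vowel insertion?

After substitution the input is /tbeŋðuʔbg/.
The unsyllabifiable consonants are /t/, /b/, /g/; each receives one epenthetic vowel.

3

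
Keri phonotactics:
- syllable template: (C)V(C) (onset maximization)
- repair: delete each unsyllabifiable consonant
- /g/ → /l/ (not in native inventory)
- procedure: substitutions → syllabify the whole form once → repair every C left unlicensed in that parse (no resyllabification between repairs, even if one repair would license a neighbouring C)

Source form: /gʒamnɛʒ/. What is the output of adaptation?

ʒamnɛʒ

Substitution: /g/ → /l/, giving /lʒamnɛʒ/.
Under (C)V(C), the unsyllabifiable consonants are /l/ (at most one coda consonant is licensed; onsets are limited to one consonant).
Deletion applies to /l/.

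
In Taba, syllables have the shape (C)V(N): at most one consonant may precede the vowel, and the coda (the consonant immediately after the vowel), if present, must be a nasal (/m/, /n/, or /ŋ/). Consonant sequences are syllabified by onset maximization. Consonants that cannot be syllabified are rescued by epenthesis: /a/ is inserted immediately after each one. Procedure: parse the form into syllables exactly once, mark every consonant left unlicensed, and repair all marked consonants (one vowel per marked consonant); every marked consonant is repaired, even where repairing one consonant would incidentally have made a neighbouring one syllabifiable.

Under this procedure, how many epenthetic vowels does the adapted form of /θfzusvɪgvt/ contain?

The unsyllabifiable consonants are /θ/, /f/, /s/, /g/, /v/, /t/; each receives one epenthetic vowel.

6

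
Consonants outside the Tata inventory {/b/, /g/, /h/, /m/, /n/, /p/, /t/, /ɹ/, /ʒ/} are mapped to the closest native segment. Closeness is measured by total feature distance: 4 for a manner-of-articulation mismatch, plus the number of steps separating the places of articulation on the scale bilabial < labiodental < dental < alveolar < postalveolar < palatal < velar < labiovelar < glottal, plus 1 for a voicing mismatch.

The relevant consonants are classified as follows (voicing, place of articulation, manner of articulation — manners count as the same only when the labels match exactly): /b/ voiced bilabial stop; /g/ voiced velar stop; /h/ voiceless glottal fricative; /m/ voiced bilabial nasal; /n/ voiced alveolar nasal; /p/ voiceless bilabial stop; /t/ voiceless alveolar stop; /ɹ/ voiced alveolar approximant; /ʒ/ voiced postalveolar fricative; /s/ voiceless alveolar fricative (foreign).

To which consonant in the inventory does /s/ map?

/ʒ/ is closest: same manner (fricative), place distance 1 (alveolar→postalveolar), voicing differs (+1); total 2. Next closest is /t/ at distance 4.

ʒ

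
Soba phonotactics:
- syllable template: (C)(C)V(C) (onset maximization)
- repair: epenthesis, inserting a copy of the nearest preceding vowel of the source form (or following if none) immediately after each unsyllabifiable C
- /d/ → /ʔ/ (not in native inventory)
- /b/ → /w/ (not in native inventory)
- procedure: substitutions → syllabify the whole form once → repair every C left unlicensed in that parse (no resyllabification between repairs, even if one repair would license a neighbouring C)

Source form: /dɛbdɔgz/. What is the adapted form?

ʔɛwʔɔgzɔ

Substitution: /d/ → /ʔ/, /b/ → /w/, giving /ʔɛwʔɔgz/.
Under (C)(C)V(C), the unsyllabifiable consonants are /z/ (at most one coda consonant is licensed; onsets may contain at most 2 consonants).
Inserting the epenthetic vowel yields /z/ → /zɔ/.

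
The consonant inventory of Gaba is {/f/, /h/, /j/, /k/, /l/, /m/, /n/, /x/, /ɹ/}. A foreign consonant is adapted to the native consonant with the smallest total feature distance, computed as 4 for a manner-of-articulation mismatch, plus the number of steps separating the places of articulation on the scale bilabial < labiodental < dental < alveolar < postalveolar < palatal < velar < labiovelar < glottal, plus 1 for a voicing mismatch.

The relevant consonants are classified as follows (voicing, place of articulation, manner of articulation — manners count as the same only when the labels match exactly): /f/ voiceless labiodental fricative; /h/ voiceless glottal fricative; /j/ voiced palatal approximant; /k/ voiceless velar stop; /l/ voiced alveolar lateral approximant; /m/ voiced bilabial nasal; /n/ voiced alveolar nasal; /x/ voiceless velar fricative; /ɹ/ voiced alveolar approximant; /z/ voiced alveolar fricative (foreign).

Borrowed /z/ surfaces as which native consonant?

/f/ is closest: same manner (fricative), place distance 2 (alveolar→labiodental), voicing differs (+1); total 3. Next closest is /l/ at distance 4.

f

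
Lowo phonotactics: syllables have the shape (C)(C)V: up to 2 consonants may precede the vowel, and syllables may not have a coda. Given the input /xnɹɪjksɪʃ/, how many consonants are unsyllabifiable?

Syllabifying with onset maximization leaves /x/, /j/, /ʃ/ stranded (no codas are permitted; onsets may contain at most 2 consonants).

3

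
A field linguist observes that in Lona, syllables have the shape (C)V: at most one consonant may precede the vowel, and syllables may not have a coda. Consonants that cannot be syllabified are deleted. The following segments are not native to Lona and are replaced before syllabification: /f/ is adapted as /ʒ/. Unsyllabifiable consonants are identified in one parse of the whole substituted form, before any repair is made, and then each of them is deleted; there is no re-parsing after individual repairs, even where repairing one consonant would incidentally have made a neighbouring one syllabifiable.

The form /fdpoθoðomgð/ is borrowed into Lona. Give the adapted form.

Substitution: /f/ → /ʒ/, giving /ʒdpoθoðomgð/.
Under (C)V, the unsyllabifiable consonants are /ʒ/, /d/, /m/, /g/, /ð/ (no codas are permitted; onsets are limited to one consonant).
Each unlicensed consonant is deleted: /ʒ/, /d/, /m/, /g/, /ð/.

poθoðo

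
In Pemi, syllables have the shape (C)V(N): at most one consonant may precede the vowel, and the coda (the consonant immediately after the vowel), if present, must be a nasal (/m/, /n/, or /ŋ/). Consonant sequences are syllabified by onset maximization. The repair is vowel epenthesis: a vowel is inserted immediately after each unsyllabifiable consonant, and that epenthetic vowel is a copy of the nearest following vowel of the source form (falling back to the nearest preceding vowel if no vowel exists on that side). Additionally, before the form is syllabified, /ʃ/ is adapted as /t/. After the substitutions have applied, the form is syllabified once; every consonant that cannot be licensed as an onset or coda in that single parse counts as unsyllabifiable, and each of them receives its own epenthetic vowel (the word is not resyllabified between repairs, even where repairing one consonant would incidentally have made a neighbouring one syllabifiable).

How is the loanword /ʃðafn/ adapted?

taðafana

Substitution: /ʃ/ → /t/, giving /tðafn/.
The consonants /t/, /f/, /n/ cannot be parsed into a legal (C)V(N) syllable (only a nasal (/m/, /n/, or /ŋ/) is licensed in coda position; onsets are limited to one consonant).
Each unlicensed consonant becomes the onset of a new syllable: /t/ → /ta/, /f/ → /fa/, /n/ → /na/.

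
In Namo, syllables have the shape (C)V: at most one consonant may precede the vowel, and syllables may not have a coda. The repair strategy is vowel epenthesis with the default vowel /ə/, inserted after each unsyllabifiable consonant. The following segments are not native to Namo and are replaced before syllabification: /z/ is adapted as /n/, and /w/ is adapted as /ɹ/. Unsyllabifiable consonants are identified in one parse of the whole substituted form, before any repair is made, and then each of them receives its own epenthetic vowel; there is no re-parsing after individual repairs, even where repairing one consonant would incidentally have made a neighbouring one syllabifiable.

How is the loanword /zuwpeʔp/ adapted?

nuɹəpeʔəpə

Substitution: /z/ → /n/, /w/ → /ɹ/, giving /nuɹpeʔp/.
Syllabifying with onset maximization leaves /ɹ/, /ʔ/, /p/ stranded (no codas are permitted; onsets are limited to one consonant).
Epenthesis after each stranded consonant: /ɹ/ → /ɹə/, /ʔ/ → /ʔə/, /p/ → /pə/.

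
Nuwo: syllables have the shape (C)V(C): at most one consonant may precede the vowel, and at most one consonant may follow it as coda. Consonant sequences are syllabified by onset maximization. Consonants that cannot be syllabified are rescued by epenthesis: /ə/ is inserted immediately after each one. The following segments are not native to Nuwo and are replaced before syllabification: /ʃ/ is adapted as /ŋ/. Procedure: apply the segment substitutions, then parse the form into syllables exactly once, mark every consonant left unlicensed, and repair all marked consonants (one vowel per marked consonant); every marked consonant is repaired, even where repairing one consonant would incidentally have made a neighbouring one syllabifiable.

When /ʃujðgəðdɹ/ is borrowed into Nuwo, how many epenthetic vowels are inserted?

After substitution the input is /ŋujðgəðdɹ/.
The unsyllabifiable consonants are /ð/, /d/, /ɹ/; each receives one epenthetic vowel.

3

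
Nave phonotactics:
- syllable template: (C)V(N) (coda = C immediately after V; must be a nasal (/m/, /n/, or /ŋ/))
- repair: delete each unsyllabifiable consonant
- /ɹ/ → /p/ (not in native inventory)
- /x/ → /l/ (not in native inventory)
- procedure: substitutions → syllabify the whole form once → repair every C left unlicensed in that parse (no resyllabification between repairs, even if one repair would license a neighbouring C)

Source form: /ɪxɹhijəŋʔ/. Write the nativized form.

Substitution: /x/ → /l/, /ɹ/ → /p/, giving /ɪlphijəŋʔ/.
Syllabifying with onset maximization leaves /l/, /p/, /ʔ/ stranded (only a nasal (/m/, /n/, or /ŋ/) is licensed in coda position; onsets are limited to one consonant).
Deletion applies to /l/, /p/, /ʔ/.

ɪhijəŋ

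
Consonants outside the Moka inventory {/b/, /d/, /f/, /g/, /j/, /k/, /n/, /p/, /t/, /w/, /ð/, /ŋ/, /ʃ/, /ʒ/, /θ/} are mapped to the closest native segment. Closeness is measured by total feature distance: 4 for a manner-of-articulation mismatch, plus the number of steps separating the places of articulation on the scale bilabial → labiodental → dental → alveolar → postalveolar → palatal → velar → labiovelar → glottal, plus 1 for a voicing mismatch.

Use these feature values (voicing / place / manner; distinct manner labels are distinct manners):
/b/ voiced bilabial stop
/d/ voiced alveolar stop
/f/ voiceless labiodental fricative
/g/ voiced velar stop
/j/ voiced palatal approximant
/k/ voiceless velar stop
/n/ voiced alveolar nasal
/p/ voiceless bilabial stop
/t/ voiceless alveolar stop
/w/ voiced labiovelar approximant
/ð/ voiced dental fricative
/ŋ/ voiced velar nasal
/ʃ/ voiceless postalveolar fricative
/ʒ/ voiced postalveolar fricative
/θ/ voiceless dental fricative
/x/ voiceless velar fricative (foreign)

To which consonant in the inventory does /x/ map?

ʃ

/ʃ/ is closest: same manner (fricative), place distance 2 (velar→postalveolar), same voicing; total 2. Next closest is /ʒ/ at distance 3.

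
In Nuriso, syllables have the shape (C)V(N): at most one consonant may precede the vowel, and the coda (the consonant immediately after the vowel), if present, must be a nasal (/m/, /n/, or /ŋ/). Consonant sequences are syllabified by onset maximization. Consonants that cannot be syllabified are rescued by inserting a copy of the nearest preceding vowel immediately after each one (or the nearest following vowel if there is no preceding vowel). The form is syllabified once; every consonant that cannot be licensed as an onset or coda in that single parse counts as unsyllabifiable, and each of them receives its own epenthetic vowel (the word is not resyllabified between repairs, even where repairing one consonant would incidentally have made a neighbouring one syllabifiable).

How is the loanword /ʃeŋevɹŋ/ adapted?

Under (C)V(N), the unsyllabifiable consonants are /v/, /ɹ/, /ŋ/ (only a nasal (/m/, /n/, or /ŋ/) is licensed in coda position; onsets are limited to one consonant).
Inserting the epenthetic vowel yields /v/ → /ve/, /ɹ/ → /ɹe/, /ŋ/ → /ŋe/.

ʃeŋeveɹeŋe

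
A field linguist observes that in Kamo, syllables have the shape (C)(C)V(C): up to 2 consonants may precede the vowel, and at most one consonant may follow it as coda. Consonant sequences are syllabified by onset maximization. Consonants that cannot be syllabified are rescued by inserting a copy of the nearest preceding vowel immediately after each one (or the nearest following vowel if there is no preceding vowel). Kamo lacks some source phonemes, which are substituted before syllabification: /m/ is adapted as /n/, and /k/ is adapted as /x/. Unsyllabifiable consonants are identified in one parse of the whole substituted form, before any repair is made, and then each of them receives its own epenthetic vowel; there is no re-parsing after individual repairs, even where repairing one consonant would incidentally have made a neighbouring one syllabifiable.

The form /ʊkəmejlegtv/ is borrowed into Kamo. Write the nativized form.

Substitution: /k/ → /x/, /m/ → /n/, giving /ʊxənejlegtv/.
Syllabifying with onset maximization leaves /t/, /v/ stranded (at most one coda consonant is licensed; onsets may contain at most 2 consonants).
Epenthesis after each stranded consonant: /t/ → /te/, /v/ → /ve/.

ʊxənejlegteve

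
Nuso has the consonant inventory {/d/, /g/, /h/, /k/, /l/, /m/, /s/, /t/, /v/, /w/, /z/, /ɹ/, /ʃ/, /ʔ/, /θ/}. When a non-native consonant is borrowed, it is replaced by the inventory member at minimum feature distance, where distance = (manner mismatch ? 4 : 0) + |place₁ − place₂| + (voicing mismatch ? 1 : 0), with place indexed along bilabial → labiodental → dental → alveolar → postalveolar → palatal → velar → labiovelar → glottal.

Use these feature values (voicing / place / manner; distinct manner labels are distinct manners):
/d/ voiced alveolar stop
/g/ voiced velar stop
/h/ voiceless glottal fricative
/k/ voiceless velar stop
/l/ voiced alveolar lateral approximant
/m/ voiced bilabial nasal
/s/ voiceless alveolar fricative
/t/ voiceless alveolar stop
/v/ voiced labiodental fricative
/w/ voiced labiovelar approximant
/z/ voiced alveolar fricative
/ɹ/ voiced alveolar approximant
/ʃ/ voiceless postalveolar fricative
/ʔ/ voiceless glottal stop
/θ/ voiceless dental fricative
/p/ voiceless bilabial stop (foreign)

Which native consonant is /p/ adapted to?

t

/t/ is closest: same manner (stop), place distance 3 (bilabial→alveolar), same voicing; total 3. Next closest is /d/ at distance 4.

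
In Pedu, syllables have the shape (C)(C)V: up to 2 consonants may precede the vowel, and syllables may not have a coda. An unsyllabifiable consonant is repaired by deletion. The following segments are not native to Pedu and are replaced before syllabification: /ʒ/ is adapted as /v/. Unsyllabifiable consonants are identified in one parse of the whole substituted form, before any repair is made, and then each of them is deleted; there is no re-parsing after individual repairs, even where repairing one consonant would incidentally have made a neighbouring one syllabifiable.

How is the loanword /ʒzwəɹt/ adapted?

Substitution: /ʒ/ → /v/, giving /vzwəɹt/.
Under (C)(C)V, the unsyllabifiable consonants are /v/, /ɹ/, /t/ (no codas are permitted; onsets may contain at most 2 consonants).
Deletion applies to /v/, /ɹ/, /t/.

zwə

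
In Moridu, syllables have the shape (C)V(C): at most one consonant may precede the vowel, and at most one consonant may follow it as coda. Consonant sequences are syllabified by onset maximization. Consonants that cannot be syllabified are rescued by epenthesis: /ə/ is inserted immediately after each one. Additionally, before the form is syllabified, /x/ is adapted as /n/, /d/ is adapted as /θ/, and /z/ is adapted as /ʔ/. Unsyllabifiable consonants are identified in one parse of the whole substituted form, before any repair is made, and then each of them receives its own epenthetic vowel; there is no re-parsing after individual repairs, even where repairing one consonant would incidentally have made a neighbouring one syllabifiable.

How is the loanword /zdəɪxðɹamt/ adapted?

Substitution: /z/ → /ʔ/, /d/ → /θ/, /x/ → /n/, giving /ʔθəɪnðɹamt/.
Syllabifying with onset maximization leaves /ʔ/, /ð/, /t/ stranded (at most one coda consonant is licensed; onsets are limited to one consonant).
Each unlicensed consonant becomes the onset of a new syllable: /ʔ/ → /ʔə/, /ð/ → /ðə/, /t/ → /tə/.

ʔəθəɪnðəɹamtə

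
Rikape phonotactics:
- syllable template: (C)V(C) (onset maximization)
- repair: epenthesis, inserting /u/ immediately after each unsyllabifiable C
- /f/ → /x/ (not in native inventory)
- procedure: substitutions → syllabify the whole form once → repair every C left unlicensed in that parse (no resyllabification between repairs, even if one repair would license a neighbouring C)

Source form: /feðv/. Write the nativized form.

xeðvu

Substitution: /f/ → /x/, giving /xeðv/.
Syllabifying with onset maximization leaves /v/ stranded (at most one coda consonant is licensed; onsets are limited to one consonant).
Inserting the epenthetic vowel yields /v/ → /vu/.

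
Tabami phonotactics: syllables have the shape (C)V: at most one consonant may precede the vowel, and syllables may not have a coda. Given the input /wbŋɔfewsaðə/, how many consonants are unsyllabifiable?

3

The consonants /w/, /b/, /w/ cannot be parsed into a legal (C)V syllable (no codas are permitted; onsets are limited to one consonant).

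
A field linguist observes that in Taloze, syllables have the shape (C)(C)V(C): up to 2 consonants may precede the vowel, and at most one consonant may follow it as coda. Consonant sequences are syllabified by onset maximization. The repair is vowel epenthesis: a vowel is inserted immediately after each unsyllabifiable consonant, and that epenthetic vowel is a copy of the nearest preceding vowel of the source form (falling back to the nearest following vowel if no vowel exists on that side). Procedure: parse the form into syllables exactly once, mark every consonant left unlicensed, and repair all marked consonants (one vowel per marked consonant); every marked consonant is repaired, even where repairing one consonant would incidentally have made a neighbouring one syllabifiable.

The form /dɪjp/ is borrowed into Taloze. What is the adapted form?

dɪjpɪ

Syllabifying with onset maximization leaves /p/ stranded (at most one coda consonant is licensed; onsets may contain at most 2 consonants).
Each unlicensed consonant becomes the onset of a new syllable: /p/ → /pɪ/.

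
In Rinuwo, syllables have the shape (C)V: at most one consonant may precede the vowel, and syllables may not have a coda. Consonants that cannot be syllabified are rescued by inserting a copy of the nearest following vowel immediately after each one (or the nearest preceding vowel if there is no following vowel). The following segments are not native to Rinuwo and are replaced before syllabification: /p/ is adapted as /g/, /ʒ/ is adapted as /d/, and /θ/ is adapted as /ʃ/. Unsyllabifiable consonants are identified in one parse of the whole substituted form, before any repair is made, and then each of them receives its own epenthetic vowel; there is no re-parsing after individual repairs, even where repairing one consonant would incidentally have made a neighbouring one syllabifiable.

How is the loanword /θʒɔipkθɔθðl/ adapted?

Substitution: /θ/ → /ʃ/, /ʒ/ → /d/, /p/ → /g/, giving /ʃdɔigkʃɔʃðl/.
Under (C)V, the unsyllabifiable consonants are /ʃ/, /g/, /k/, /ʃ/, /ð/, /l/ (no codas are permitted; onsets are limited to one consonant).
Epenthesis after each stranded consonant: /ʃ/ → /ʃɔ/, /g/ → /gɔ/, /k/ → /kɔ/, /ʃ/ → /ʃɔ/, /ð/ → /ðɔ/, /l/ → /lɔ/.

ʃɔdɔigɔkɔʃɔʃɔðɔlɔ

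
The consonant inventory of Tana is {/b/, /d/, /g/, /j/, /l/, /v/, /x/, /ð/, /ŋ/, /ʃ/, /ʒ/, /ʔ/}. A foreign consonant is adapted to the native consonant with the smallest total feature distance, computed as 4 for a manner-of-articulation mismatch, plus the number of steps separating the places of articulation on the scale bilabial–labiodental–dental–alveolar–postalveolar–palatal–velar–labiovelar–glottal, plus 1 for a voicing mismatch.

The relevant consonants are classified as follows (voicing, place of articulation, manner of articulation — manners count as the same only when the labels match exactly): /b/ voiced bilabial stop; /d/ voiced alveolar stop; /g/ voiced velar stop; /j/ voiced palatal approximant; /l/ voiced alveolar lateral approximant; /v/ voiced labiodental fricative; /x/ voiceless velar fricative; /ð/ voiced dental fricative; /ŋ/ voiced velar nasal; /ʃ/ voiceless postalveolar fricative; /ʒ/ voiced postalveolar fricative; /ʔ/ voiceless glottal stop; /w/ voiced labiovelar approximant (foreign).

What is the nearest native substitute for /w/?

/j/ is closest: same manner (approximant), place distance 2 (labiovelar→palatal), same voicing; total 2. Next closest is /g/ at distance 5.

j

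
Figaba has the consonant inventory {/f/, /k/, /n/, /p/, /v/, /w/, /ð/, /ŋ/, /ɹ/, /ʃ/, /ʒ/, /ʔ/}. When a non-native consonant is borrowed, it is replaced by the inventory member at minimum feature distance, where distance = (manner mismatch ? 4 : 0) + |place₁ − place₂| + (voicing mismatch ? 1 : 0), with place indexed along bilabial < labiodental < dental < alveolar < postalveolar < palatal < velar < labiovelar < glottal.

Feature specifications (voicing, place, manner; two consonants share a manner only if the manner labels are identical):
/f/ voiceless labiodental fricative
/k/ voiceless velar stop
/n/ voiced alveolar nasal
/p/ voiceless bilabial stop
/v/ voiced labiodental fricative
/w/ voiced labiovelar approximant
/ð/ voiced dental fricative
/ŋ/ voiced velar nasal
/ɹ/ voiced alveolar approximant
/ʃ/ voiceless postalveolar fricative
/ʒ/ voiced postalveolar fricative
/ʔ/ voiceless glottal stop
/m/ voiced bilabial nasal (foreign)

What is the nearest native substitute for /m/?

n

/n/ is closest: same manner (nasal), place distance 3 (bilabial→alveolar), same voicing; total 3. Next closest is /p/ at distance 5.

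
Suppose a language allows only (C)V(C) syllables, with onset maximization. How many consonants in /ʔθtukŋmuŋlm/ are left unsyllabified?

5

The consonants /ʔ/, /θ/, /ŋ/, /l/, /m/ cannot be parsed into a legal (C)V(C) syllable (at most one coda consonant is licensed; onsets are limited to one consonant).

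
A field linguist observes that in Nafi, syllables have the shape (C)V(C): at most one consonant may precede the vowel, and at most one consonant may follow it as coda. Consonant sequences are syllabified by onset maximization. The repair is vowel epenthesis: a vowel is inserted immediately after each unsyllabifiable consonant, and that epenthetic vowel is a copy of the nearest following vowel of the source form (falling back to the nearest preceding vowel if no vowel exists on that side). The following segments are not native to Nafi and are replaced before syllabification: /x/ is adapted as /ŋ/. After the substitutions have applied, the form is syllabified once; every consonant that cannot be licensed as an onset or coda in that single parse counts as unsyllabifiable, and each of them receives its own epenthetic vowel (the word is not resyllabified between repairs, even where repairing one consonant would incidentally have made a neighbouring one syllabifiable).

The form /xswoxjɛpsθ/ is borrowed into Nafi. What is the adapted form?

ŋosowoŋjɛpsɛθɛ

Substitution: /x/ → /ŋ/, giving /ŋswoŋjɛpsθ/.
Under (C)V(C), the unsyllabifiable consonants are /ŋ/, /s/, /s/, /θ/ (at most one coda consonant is licensed; onsets are limited to one consonant).
Inserting the epenthetic vowel yields /ŋ/ → /ŋo/, /s/ → /so/, /s/ → /sɛ/, /θ/ → /θɛ/.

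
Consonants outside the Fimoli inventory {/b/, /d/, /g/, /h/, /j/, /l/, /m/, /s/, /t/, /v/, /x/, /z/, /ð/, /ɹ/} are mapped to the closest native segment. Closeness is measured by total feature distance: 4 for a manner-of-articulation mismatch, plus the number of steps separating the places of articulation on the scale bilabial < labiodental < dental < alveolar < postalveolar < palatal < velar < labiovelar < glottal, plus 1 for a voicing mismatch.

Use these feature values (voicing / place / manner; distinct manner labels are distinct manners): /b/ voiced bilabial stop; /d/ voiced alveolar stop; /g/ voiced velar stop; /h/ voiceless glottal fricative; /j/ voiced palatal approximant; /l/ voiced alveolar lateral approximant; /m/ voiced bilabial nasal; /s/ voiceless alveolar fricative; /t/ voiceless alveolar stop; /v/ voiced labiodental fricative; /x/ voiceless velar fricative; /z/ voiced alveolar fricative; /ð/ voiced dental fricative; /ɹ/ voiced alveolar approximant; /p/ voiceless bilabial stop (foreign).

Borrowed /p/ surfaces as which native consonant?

b

/b/ is closest: same manner (stop), place distance 0 (bilabial→bilabial), voicing differs (+1); total 1. Next closest is /t/ at distance 3.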